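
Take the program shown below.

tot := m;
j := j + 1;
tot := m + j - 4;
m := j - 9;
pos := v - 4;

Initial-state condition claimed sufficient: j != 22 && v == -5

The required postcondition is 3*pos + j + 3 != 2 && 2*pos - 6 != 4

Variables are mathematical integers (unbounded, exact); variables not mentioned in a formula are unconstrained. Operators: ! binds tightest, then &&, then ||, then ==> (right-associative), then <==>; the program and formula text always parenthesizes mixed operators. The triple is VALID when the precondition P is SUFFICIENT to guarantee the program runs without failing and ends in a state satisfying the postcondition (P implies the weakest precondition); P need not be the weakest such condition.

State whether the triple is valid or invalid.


Working backward. After the program, the postcondition 3*pos + j + 3 != 2 && 2*pos - 6 != 4 must hold; in canonical form it is j + 3*pos != -1 && 2*pos != 10.
Before pos := v - 4: j + 3*v != 11 && 2*v != 18
Before m := j - 9: j + 3*v != 11 && 2*v != 18
Before tot := m + j - 4: j + 3*v != 11 && 2*v != 18
Before j := j + 1: j + 3*v != 10 && 2*v != 18
Before tot := m: j + 3*v != 10 && 2*v != 18
The weakest precondition is j + 3*v != 10 && 2*v != 18.
Check whether j != 22 && v == -5 implies it.
Countermodel: at the initial state j = 25, v = -5, the precondition holds but the weakest precondition fails.
Answer: invalid


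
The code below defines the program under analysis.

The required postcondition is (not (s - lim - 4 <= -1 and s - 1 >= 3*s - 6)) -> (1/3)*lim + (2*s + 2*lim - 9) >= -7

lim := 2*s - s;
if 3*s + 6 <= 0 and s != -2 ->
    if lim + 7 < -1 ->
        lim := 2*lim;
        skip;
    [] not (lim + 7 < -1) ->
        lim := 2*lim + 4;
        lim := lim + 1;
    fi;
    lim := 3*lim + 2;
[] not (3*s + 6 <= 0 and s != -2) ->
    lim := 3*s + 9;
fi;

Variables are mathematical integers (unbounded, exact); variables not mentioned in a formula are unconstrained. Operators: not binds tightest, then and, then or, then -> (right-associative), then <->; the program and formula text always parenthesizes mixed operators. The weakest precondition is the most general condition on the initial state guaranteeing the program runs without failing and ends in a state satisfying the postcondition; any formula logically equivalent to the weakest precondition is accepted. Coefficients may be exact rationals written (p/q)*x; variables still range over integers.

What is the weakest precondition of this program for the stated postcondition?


Working backward. After the program, the postcondition (not (s - lim - 4 <= -1 and s - 1 >= 3*s - 6)) -> (1/3)*lim + (2*s + 2*lim - 9) >= -7 must hold; in canonical form it is (not (s <= lim + 3 and 2*s <= 5)) -> (7/3)*lim + 2*s >= 2.
Then branch requires (lim < -8 -> ((not (s <= 6*lim + 5 and 2*s <= 5)) -> 14*lim + 2*s >= -8/3)) and ((not (lim < -8)) -> ((not (s <= 6*lim + 20 and 2*s <= 5)) -> 14*lim + 2*s >= -113/3)); else branch requires (not (2*s >= -12 and 2*s <= 5)) -> 9*s >= -19.
Before the if: ((3*s <= -6 and s != -2) -> ((lim < -8 -> ((not (s <= 6*lim + 5 and 2*s <= 5)) -> 14*lim + 2*s >= -8/3)) and ((not (lim < -8)) -> ((not (s <= 6*lim + 20 and 2*s <= 5)) -> 14*lim + 2*s >= -113/3)))) and ((not (3*s <= -6 and s != -2)) -> ((not (2*s >= -12 and 2*s <= 5)) -> 9*s >= -19))
Before lim := 2*s - s: ((3*s <= -6 and s != -2) -> ((s < -8 -> ((not (5*s >= -5 and 2*s <= 5)) -> 16*s >= -8/3)) and ((not (s < -8)) -> ((not (5*s >= -20 and 2*s <= 5)) -> 16*s >= -113/3)))) and ((not (3*s <= -6 and s != -2)) -> ((not (2*s >= -12 and 2*s <= 5)) -> 9*s >= -19))
Answer: WP = ((3*s <= -6 and s != -2) -> ((s < -8 -> ((not (5*s >= -5 and 2*s <= 5)) -> 16*s >= -8/3)) and ((not (s < -8)) -> ((not (5*s >= -20 and 2*s <= 5)) -> 16*s >= -113/3)))) and ((not (3*s <= -6 and s != -2)) -> ((not (2*s >= -12 and 2*s <= 5)) -> 9*s >= -19))


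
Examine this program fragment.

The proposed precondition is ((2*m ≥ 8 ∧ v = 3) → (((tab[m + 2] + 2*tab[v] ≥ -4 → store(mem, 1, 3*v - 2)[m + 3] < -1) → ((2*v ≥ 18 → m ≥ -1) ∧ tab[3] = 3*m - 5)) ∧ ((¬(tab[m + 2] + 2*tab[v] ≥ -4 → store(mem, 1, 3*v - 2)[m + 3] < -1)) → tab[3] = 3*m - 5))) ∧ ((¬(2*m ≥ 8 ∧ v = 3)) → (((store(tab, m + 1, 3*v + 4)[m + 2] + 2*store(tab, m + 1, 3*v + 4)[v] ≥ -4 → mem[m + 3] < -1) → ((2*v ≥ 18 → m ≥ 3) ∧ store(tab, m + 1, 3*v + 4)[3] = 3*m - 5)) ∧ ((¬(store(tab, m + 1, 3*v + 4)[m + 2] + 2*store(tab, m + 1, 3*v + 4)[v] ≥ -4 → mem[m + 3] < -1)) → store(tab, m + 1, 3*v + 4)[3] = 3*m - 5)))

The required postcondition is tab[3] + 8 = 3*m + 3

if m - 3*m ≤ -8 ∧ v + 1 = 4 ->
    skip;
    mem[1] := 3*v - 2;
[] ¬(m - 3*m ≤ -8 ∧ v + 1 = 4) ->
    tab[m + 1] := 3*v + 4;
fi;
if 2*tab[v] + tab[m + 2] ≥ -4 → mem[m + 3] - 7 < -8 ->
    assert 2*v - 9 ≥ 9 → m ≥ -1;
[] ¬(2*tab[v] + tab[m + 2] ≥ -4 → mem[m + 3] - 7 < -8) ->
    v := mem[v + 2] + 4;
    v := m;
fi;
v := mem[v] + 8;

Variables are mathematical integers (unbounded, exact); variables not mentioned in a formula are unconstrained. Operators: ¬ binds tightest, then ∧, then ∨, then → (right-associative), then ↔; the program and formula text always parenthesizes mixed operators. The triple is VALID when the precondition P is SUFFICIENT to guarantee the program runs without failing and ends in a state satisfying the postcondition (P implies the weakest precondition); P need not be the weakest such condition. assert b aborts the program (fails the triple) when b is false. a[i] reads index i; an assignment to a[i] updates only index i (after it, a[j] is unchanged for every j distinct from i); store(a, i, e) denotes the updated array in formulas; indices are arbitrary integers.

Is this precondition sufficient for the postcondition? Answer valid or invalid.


Working backward. After the program, the postcondition tab[3] + 8 = 3*m + 3 must hold; in canonical form it is tab[3] = 3*m - 5.
Before v := mem[v] + 8: tab[3] = 3*m - 5
Then branch requires (2*v ≥ 18 → m ≥ -1) ∧ tab[3] = 3*m - 5; else branch requires tab[3] = 3*m - 5.
Before the if: ((tab[m + 2] + 2*tab[v] ≥ -4 → mem[m + 3] < -1) → ((2*v ≥ 18 → m ≥ -1) ∧ tab[3] = 3*m - 5)) ∧ ((¬(tab[m + 2] + 2*tab[v] ≥ -4 → mem[m + 3] < -1)) → tab[3] = 3*m - 5)
Then branch requires ((tab[m + 2] + 2*tab[v] ≥ -4 → store(mem, 1, 3*v - 2)[m + 3] < -1) → ((2*v ≥ 18 → m ≥ -1) ∧ tab[3] = 3*m - 5)) ∧ ((¬(tab[m + 2] + 2*tab[v] ≥ -4 → store(mem, 1, 3*v - 2)[m + 3] < -1)) → tab[3] = 3*m - 5); else branch requires ((store(tab, m + 1, 3*v + 4)[m + 2] + 2*store(tab, m + 1, 3*v + 4)[v] ≥ -4 → mem[m + 3] < -1) → ((2*v ≥ 18 → m ≥ -1) ∧ store(tab, m + 1, 3*v + 4)[3] = 3*m - 5)) ∧ ((¬(store(tab, m + 1, 3*v + 4)[m + 2] + 2*store(tab, m + 1, 3*v + 4)[v] ≥ -4 → mem[m + 3] < -1)) → store(tab, m + 1, 3*v + 4)[3] = 3*m - 5).
Before the if: ((2*m ≥ 8 ∧ v = 3) → (((tab[m + 2] + 2*tab[v] ≥ -4 → store(mem, 1, 3*v - 2)[m + 3] < -1) → ((2*v ≥ 18 → m ≥ -1) ∧ tab[3] = 3*m - 5)) ∧ ((¬(tab[m + 2] + 2*tab[v] ≥ -4 → store(mem, 1, 3*v - 2)[m + 3] < -1)) → tab[3] = 3*m - 5))) ∧ ((¬(2*m ≥ 8 ∧ v = 3)) → (((store(tab, m + 1, 3*v + 4)[m + 2] + 2*store(tab, m + 1, 3*v + 4)[v] ≥ -4 → mem[m + 3] < -1) → ((2*v ≥ 18 → m ≥ -1) ∧ store(tab, m + 1, 3*v + 4)[3] = 3*m - 5)) ∧ ((¬(store(tab, m + 1, 3*v + 4)[m + 2] + 2*store(tab, m + 1, 3*v + 4)[v] ≥ -4 → mem[m + 3] < -1)) → store(tab, m + 1, 3*v + 4)[3] = 3*m - 5)))
The weakest precondition is ((2*m ≥ 8 ∧ v = 3) → (((tab[m + 2] + 2*tab[v] ≥ -4 → store(mem, 1, 3*v - 2)[m + 3] < -1) → ((2*v ≥ 18 → m ≥ -1) ∧ tab[3] = 3*m - 5)) ∧ ((¬(tab[m + 2] + 2*tab[v] ≥ -4 → store(mem, 1, 3*v - 2)[m + 3] < -1)) → tab[3] = 3*m - 5))) ∧ ((¬(2*m ≥ 8 ∧ v = 3)) → (((store(tab, m + 1, 3*v + 4)[m + 2] + 2*store(tab, m + 1, 3*v + 4)[v] ≥ -4 → mem[m + 3] < -1) → ((2*v ≥ 18 → m ≥ -1) ∧ store(tab, m + 1, 3*v + 4)[3] = 3*m - 5)) ∧ ((¬(store(tab, m + 1, 3*v + 4)[m + 2] + 2*store(tab, m + 1, 3*v + 4)[v] ≥ -4 → mem[m + 3] < -1)) → store(tab, m + 1, 3*v + 4)[3] = 3*m - 5))).
Check whether ((2*m ≥ 8 ∧ v = 3) → (((tab[m + 2] + 2*tab[v] ≥ -4 → store(mem, 1, 3*v - 2)[m + 3] < -1) → ((2*v ≥ 18 → m ≥ -1) ∧ tab[3] = 3*m - 5)) ∧ ((¬(tab[m + 2] + 2*tab[v] ≥ -4 → store(mem, 1, 3*v - 2)[m + 3] < -1)) → tab[3] = 3*m - 5))) ∧ ((¬(2*m ≥ 8 ∧ v = 3)) → (((store(tab, m + 1, 3*v + 4)[m + 2] + 2*store(tab, m + 1, 3*v + 4)[v] ≥ -4 → mem[m + 3] < -1) → ((2*v ≥ 18 → m ≥ 3) ∧ store(tab, m + 1, 3*v + 4)[3] = 3*m - 5)) ∧ ((¬(store(tab, m + 1, 3*v + 4)[m + 2] + 2*store(tab, m + 1, 3*v + 4)[v] ≥ -4 → mem[m + 3] < -1)) → store(tab, m + 1, 3*v + 4)[3] = 3*m - 5))) implies it.
Every state satisfying the precondition satisfies the weakest precondition: the implication holds.
Answer: valid


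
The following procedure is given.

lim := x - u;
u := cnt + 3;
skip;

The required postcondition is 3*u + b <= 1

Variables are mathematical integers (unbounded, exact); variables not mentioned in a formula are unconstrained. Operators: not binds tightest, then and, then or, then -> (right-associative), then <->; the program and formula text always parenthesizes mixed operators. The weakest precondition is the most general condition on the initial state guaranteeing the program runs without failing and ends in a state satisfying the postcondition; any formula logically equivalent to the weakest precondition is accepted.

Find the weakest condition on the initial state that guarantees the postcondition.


Working backward. After the program, the postcondition 3*u + b <= 1 must hold; in canonical form it is b + 3*u <= 1.
Before skip: b + 3*u <= 1
Before u := cnt + 3: b + 3*cnt <= -8
Before lim := x - u: b + 3*cnt <= -8
Answer: WP = b + 3*cnt <= -8


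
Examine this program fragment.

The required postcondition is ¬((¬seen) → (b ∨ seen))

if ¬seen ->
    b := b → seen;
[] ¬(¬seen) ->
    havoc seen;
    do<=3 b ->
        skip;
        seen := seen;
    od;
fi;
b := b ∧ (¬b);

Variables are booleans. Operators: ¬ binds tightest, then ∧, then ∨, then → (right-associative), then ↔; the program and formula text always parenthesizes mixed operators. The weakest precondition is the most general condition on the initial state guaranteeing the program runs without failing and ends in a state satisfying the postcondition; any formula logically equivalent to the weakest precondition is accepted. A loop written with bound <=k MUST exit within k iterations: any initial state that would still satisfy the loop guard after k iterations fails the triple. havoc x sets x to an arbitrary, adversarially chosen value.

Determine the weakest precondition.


Working backward. After the program, ¬((¬seen) → (b ∨ seen)) must hold.
Before b := b ∧ (¬b): ¬((¬seen) → seen)
Then branch requires ¬((¬seen) → seen); else branch requires false.
Before the if: ((¬seen) → (¬((¬seen) → seen))) ∧ (¬seen)
Answer: WP = ((¬seen) → (¬((¬seen) → seen))) ∧ (¬seen)


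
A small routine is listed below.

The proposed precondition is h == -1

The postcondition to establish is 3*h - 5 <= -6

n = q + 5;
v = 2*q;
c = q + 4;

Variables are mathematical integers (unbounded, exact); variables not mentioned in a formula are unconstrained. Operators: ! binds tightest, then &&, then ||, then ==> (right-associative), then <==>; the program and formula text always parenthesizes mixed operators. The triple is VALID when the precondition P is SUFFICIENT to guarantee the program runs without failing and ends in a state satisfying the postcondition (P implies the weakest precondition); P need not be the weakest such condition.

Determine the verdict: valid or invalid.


Working backward. After the program, the postcondition 3*h - 5 <= -6 must hold; in canonical form it is 3*h <= -1.
Before c := q + 4: 3*h <= -1
Before v := 2*q: 3*h <= -1
Before n := q + 5: 3*h <= -1
The weakest precondition is 3*h <= -1.
Check whether h == -1 implies it.
Every state satisfying the precondition satisfies the weakest precondition: the implication holds.
Answer: valid


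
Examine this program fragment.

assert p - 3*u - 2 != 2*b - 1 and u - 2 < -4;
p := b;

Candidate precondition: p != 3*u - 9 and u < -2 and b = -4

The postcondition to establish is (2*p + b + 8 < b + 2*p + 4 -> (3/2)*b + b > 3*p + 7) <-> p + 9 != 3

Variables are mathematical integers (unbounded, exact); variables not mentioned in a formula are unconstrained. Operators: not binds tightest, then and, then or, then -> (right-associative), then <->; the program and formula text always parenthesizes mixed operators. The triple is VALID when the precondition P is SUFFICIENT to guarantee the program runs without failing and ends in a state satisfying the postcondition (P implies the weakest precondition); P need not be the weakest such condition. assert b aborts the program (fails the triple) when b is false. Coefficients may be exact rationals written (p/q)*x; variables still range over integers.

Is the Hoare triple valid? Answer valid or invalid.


Working backward. After the program, the postcondition (2*p + b + 8 < b + 2*p + 4 -> (3/2)*b + b > 3*p + 7) <-> p + 9 != 3 must hold; in canonical form it is p != -6.
Before p := b: b != -6
Before assert p - 3*u - 2 != 2*b - 1 and u - 2 < -4: p != 2*b + 3*u + 1 and u < -2 and b != -6
The weakest precondition is p != 2*b + 3*u + 1 and u < -2 and b != -6.
Check whether p != 3*u - 9 and u < -2 and b = -4 implies it.
Countermodel: at the initial state b = -4, p = -16, u = -3, the precondition holds but the weakest precondition fails.
Answer: invalid


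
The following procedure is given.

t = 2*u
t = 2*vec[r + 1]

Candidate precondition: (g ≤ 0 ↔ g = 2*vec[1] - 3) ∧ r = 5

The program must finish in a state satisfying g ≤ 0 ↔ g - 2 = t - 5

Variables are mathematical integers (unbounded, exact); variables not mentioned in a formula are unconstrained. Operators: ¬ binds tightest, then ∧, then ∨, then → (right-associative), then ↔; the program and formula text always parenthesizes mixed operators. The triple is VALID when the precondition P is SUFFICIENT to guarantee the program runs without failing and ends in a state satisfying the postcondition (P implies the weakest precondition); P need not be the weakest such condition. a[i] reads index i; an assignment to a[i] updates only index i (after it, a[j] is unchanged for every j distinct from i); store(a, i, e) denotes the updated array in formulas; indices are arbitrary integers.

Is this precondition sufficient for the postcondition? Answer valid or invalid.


Working backward. After the program, the postcondition g ≤ 0 ↔ g - 2 = t - 5 must hold; in canonical form it is g ≤ 0 ↔ g = t - 3.
Before t := 2*vec[r + 1]: g ≤ 0 ↔ g = 2*vec[r + 1] - 3
Before t := 2*u: g ≤ 0 ↔ g = 2*vec[r + 1] - 3
The weakest precondition is g ≤ 0 ↔ g = 2*vec[r + 1] - 3.
Check whether (g ≤ 0 ↔ g = 2*vec[1] - 3) ∧ r = 5 implies it.
Countermodel: at the initial state g = -5, r = 5, vec = {[1] = -1, [6] = 0, elsewhere -1}, the precondition holds but the weakest precondition fails.
Answer: invalid


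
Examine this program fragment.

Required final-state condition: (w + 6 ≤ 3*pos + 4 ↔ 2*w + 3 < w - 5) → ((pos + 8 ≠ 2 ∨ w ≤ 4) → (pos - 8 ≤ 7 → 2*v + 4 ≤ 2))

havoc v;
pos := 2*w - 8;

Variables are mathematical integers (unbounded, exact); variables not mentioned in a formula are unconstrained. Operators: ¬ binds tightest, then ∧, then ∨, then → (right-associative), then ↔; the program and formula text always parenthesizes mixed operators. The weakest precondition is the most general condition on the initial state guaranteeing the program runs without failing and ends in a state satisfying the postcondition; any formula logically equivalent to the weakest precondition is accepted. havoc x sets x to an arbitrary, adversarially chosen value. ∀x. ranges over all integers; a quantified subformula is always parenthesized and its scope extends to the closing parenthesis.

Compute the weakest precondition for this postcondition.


Working backward. After the program, the postcondition (w + 6 ≤ 3*pos + 4 ↔ 2*w + 3 < w - 5) → ((pos + 8 ≠ 2 ∨ w ≤ 4) → (pos - 8 ≤ 7 → 2*v + 4 ≤ 2)) must hold; in canonical form it is (w ≤ 3*pos - 2 ↔ w < -8) → ((pos ≠ -6 ∨ w ≤ 4) → (pos ≤ 15 → 2*v ≤ -2)).
Before pos := 2*w - 8: (5*w ≥ 26 ↔ w < -8) → ((2*w ≠ 2 ∨ w ≤ 4) → (2*w ≤ 23 → 2*v ≤ -2))
Before havoc v: ∀v_1. ((5*w ≥ 26 ↔ w < -8) → ((2*w ≠ 2 ∨ w ≤ 4) → (2*w ≤ 23 → 2*v_1 ≤ -2)))
Answer: WP = ∀v_1. ((5*w ≥ 26 ↔ w < -8) → ((2*w ≠ 2 ∨ w ≤ 4) → (2*w ≤ 23 → 2*v_1 ≤ -2)))


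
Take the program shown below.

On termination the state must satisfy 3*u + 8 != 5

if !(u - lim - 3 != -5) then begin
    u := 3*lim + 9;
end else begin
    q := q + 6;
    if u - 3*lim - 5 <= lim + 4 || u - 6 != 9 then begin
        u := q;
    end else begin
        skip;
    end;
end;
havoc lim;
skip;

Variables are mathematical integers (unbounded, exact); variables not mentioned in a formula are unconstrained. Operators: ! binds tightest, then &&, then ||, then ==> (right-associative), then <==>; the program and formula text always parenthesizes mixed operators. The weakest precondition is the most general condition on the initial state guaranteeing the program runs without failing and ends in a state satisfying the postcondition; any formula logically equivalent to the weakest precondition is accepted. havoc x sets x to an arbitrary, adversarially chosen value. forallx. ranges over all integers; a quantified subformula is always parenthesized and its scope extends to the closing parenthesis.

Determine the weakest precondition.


Working backward. After the program, the postcondition 3*u + 8 != 5 must hold; in canonical form it is 3*u != -3.
Before skip: 3*u != -3
Before havoc lim: 3*u != -3
Then branch requires 9*lim != -30; else branch requires ((u <= 4*lim + 9 || u != 15) ==> 3*q != -21) && ((!(u <= 4*lim + 9 || u != 15)) ==> 3*u != -3).
Before the if: ((!(u != lim - 2)) ==> 9*lim != -30) && (u != lim - 2 ==> (((u <= 4*lim + 9 || u != 15) ==> 3*q != -21) && ((!(u <= 4*lim + 9 || u != 15)) ==> 3*u != -3)))
Answer: WP = ((!(u != lim - 2)) ==> 9*lim != -30) && (u != lim - 2 ==> (((u <= 4*lim + 9 || u != 15) ==> 3*q != -21) && ((!(u <= 4*lim + 9 || u != 15)) ==> 3*u != -3)))


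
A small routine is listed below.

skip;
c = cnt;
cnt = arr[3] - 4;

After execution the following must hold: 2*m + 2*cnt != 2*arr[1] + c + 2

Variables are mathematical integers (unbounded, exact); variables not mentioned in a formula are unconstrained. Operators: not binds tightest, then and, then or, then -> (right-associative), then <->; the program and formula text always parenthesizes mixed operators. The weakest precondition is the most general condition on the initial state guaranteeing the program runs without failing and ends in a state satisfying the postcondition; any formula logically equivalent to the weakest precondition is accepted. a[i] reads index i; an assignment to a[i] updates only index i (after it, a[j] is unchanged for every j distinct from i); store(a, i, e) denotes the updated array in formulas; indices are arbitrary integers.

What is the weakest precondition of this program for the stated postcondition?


Working backward. After the program, the postcondition 2*m + 2*cnt != 2*arr[1] + c + 2 must hold; in canonical form it is 2*cnt + 2*m != 2*arr[1] + c + 2.
Before cnt := arr[3] - 4: 2*arr[3] + 2*m != 2*arr[1] + c + 10
Before c := cnt: 2*arr[3] + 2*m != 2*arr[1] + cnt + 10
Before skip: 2*arr[3] + 2*m != 2*arr[1] + cnt + 10
Answer: WP = 2*arr[3] + 2*m != 2*arr[1] + cnt + 10


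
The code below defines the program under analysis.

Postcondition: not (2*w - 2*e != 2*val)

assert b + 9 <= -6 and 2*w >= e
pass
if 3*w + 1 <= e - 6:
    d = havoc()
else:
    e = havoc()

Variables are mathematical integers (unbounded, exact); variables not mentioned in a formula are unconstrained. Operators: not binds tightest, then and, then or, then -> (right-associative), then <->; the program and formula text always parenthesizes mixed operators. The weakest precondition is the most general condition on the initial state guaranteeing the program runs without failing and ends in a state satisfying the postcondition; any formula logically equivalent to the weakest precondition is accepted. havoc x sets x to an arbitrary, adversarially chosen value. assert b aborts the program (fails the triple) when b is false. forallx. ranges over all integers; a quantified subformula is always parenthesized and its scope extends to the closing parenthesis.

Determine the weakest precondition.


Working backward. After the program, the postcondition not (2*w - 2*e != 2*val) must hold; in canonical form it is not (2*w != 2*e + 2*val).
Then branch requires not (2*w != 2*e + 2*val); else branch requires forall e_1. (not (2*w != 2*e_1 + 2*val)).
Before the if: (3*w <= e - 7 -> (not (2*w != 2*e + 2*val))) and ((not (3*w <= e - 7)) -> (forall e_1. (not (2*w != 2*e_1 + 2*val))))
Before skip: (3*w <= e - 7 -> (not (2*w != 2*e + 2*val))) and ((not (3*w <= e - 7)) -> (forall e_1. (not (2*w != 2*e_1 + 2*val))))
Before assert b + 9 <= -6 and 2*w >= e: b <= -15 and 2*w >= e and (3*w <= e - 7 -> (not (2*w != 2*e + 2*val))) and ((not (3*w <= e - 7)) -> (forall e_1. (not (2*w != 2*e_1 + 2*val))))
Answer: WP = b <= -15 and 2*w >= e and (3*w <= e - 7 -> (not (2*w != 2*e + 2*val))) and ((not (3*w <= e - 7)) -> (forall e_1. (not (2*w != 2*e_1 + 2*val))))


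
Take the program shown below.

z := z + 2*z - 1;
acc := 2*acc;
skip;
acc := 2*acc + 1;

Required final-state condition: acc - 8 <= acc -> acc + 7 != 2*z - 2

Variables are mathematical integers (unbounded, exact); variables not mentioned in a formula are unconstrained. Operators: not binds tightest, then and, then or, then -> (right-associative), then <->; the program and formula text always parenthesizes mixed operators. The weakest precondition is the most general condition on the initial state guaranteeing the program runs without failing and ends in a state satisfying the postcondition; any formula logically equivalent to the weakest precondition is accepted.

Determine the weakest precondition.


Working backward. After the program, the postcondition acc - 8 <= acc -> acc + 7 != 2*z - 2 must hold; in canonical form it is acc != 2*z - 9.
Before acc := 2*acc + 1: 2*acc != 2*z - 10
Before skip: 2*acc != 2*z - 10
Before acc := 2*acc: 4*acc != 2*z - 10
Before z := z + 2*z - 1: 4*acc != 6*z - 12
Answer: WP = 4*acc != 6*z - 12


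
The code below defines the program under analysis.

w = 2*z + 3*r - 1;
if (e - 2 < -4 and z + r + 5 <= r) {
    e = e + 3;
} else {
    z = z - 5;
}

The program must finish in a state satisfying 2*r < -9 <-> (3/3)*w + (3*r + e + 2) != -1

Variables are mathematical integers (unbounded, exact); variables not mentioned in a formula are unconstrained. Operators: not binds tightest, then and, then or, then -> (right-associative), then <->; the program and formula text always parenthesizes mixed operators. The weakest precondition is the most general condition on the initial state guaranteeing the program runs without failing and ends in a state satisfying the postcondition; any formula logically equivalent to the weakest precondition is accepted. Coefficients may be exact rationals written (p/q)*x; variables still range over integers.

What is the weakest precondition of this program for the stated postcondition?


Working backward. After the program, the postcondition 2*r < -9 <-> (3/3)*w + (3*r + e + 2) != -1 must hold; in canonical form it is 2*r < -9 <-> e + 3*r + w != -3.
Then branch requires 2*r < -9 <-> e + 3*r + w != -6; else branch requires 2*r < -9 <-> e + 3*r + w != -3.
Before the if: ((e < -2 and z <= -5) -> (2*r < -9 <-> e + 3*r + w != -6)) and ((not (e < -2 and z <= -5)) -> (2*r < -9 <-> e + 3*r + w != -3))
Before w := 2*z + 3*r - 1: ((e < -2 and z <= -5) -> (2*r < -9 <-> e + 6*r + 2*z != -5)) and ((not (e < -2 and z <= -5)) -> (2*r < -9 <-> e + 6*r + 2*z != -2))
Answer: WP = ((e < -2 and z <= -5) -> (2*r < -9 <-> e + 6*r + 2*z != -5)) and ((not (e < -2 and z <= -5)) -> (2*r < -9 <-> e + 6*r + 2*z != -2))


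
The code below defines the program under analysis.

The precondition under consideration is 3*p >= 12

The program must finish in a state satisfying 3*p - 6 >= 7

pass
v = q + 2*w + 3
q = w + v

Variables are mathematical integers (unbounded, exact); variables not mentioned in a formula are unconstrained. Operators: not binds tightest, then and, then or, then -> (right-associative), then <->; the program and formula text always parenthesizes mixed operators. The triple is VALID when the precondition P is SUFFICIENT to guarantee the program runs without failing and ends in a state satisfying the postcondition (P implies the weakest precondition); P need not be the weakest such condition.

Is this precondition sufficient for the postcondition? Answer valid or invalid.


Working backward. After the program, the postcondition 3*p - 6 >= 7 must hold; in canonical form it is 3*p >= 13.
Before q := w + v: 3*p >= 13
Before v := q + 2*w + 3: 3*p >= 13
Before skip: 3*p >= 13
The weakest precondition is 3*p >= 13.
Check whether 3*p >= 12 implies it.
Countermodel: at the initial state p = 4, the precondition holds but the weakest precondition fails.
Answer: invalid


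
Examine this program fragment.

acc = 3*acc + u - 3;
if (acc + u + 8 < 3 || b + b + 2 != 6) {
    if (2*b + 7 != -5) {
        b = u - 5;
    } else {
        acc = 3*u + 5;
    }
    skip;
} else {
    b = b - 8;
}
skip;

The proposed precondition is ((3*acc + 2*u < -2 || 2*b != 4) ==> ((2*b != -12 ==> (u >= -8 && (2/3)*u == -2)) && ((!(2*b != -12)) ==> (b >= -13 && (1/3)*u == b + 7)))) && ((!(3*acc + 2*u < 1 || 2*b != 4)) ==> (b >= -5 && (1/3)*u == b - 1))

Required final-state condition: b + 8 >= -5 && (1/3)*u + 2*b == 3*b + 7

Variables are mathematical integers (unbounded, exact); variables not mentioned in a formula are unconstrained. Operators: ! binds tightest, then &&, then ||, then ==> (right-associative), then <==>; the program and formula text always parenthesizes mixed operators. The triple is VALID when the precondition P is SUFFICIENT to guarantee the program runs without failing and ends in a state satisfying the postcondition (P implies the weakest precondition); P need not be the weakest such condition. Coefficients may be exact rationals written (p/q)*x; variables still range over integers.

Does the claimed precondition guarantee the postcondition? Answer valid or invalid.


Working backward. After the program, the postcondition b + 8 >= -5 && (1/3)*u + 2*b == 3*b + 7 must hold; in canonical form it is b >= -13 && (1/3)*u == b + 7.
Before skip: b >= -13 && (1/3)*u == b + 7
Then branch requires (2*b != -12 ==> (u >= -8 && (2/3)*u == -2)) && ((!(2*b != -12)) ==> (b >= -13 && (1/3)*u == b + 7)); else branch requires b >= -5 && (1/3)*u == b - 1.
Before the if: ((acc + u < -5 || 2*b != 4) ==> ((2*b != -12 ==> (u >= -8 && (2/3)*u == -2)) && ((!(2*b != -12)) ==> (b >= -13 && (1/3)*u == b + 7)))) && ((!(acc + u < -5 || 2*b != 4)) ==> (b >= -5 && (1/3)*u == b - 1))
Before acc := 3*acc + u - 3: ((3*acc + 2*u < -2 || 2*b != 4) ==> ((2*b != -12 ==> (u >= -8 && (2/3)*u == -2)) && ((!(2*b != -12)) ==> (b >= -13 && (1/3)*u == b + 7)))) && ((!(3*acc + 2*u < -2 || 2*b != 4)) ==> (b >= -5 && (1/3)*u == b - 1))
The weakest precondition is ((3*acc + 2*u < -2 || 2*b != 4) ==> ((2*b != -12 ==> (u >= -8 && (2/3)*u == -2)) && ((!(2*b != -12)) ==> (b >= -13 && (1/3)*u == b + 7)))) && ((!(3*acc + 2*u < -2 || 2*b != 4)) ==> (b >= -5 && (1/3)*u == b - 1)).
Check whether ((3*acc + 2*u < -2 || 2*b != 4) ==> ((2*b != -12 ==> (u >= -8 && (2/3)*u == -2)) && ((!(2*b != -12)) ==> (b >= -13 && (1/3)*u == b + 7)))) && ((!(3*acc + 2*u < 1 || 2*b != 4)) ==> (b >= -5 && (1/3)*u == b - 1)) implies it.
Countermodel: at the initial state acc = 0, b = 2, u = 0, the precondition holds but the weakest precondition fails.
Answer: invalid


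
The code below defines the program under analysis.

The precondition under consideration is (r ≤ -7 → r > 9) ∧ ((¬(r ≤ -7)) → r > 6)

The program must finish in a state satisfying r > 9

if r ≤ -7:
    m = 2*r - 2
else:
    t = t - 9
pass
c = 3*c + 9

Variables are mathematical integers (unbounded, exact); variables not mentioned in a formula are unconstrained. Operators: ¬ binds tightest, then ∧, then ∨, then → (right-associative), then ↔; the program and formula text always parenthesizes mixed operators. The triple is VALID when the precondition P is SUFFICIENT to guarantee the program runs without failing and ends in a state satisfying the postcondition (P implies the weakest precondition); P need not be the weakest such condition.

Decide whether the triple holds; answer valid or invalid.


Working backward. After the program, r > 9 must hold.
Before c := 3*c + 9: r > 9
Before skip: r > 9
Then branch requires r > 9; else branch requires r > 9.
Before the if: (r ≤ -7 → r > 9) ∧ ((¬(r ≤ -7)) → r > 9)
The weakest precondition is (r ≤ -7 → r > 9) ∧ ((¬(r ≤ -7)) → r > 9).
Check whether (r ≤ -7 → r > 9) ∧ ((¬(r ≤ -7)) → r > 6) implies it.
Countermodel: at the initial state r = 7, the precondition holds but the weakest precondition fails.
Answer: invalid


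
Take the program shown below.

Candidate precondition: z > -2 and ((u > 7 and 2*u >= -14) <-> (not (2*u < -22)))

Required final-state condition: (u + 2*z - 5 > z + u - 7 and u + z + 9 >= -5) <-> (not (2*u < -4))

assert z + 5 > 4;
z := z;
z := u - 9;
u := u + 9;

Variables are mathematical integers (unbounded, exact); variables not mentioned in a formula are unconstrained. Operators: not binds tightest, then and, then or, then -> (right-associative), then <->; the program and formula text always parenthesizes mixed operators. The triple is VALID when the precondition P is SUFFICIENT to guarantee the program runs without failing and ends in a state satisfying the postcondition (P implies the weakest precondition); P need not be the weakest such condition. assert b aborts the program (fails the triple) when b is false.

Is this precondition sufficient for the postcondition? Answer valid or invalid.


Working backward. After the program, the postcondition (u + 2*z - 5 > z + u - 7 and u + z + 9 >= -5) <-> (not (2*u < -4)) must hold; in canonical form it is (z > -2 and u + z >= -14) <-> (not (2*u < -4)).
Before u := u + 9: (z > -2 and u + z >= -23) <-> (not (2*u < -22))
Before z := u - 9: (u > 7 and 2*u >= -14) <-> (not (2*u < -22))
Before z := z: (u > 7 and 2*u >= -14) <-> (not (2*u < -22))
Before assert z + 5 > 4: z > -1 and ((u > 7 and 2*u >= -14) <-> (not (2*u < -22)))
The weakest precondition is z > -1 and ((u > 7 and 2*u >= -14) <-> (not (2*u < -22))).
Check whether z > -2 and ((u > 7 and 2*u >= -14) <-> (not (2*u < -22))) implies it.
Countermodel: at the initial state u = -12, z = -1, the precondition holds but the weakest precondition fails.
Answer: invalid


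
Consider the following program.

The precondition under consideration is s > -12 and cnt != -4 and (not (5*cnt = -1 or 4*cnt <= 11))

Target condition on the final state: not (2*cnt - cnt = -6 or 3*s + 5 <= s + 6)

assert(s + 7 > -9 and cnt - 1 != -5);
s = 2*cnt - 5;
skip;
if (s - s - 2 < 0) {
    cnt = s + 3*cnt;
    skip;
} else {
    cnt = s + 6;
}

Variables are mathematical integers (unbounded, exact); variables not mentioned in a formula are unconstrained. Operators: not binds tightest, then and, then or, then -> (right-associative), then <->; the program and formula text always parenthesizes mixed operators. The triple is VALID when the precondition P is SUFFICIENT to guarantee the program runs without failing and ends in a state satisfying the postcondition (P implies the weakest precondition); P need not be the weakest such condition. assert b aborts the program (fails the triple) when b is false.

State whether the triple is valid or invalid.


Working backward. After the program, the postcondition not (2*cnt - cnt = -6 or 3*s + 5 <= s + 6) must hold; in canonical form it is not (cnt = -6 or 2*s <= 1).
Then branch requires not (3*cnt + s = -6 or 2*s <= 1); else branch requires not (s = -12 or 2*s <= 1).
Before the if: not (3*cnt + s = -6 or 2*s <= 1)
Before skip: not (3*cnt + s = -6 or 2*s <= 1)
Before s := 2*cnt - 5: not (5*cnt = -1 or 4*cnt <= 11)
Before assert s + 7 > -9 and cnt - 1 != -5: s > -16 and cnt != -4 and (not (5*cnt = -1 or 4*cnt <= 11))
The weakest precondition is s > -16 and cnt != -4 and (not (5*cnt = -1 or 4*cnt <= 11)).
Check whether s > -12 and cnt != -4 and (not (5*cnt = -1 or 4*cnt <= 11)) implies it.
Every state satisfying the precondition satisfies the weakest precondition: the implication holds.
Answer: valid


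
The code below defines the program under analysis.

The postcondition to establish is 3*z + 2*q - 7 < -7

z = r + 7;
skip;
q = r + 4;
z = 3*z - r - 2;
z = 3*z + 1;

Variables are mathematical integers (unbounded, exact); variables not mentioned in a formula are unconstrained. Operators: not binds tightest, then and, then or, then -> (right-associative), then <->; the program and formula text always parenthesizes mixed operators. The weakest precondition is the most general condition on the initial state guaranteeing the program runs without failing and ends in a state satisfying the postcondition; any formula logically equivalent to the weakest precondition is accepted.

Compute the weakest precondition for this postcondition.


Working backward. After the program, the postcondition 3*z + 2*q - 7 < -7 must hold; in canonical form it is 2*q + 3*z < 0.
Before z := 3*z + 1: 2*q + 9*z < -3
Before z := 3*z - r - 2: 2*q + 27*z < 9*r + 15
Before q := r + 4: 27*z < 7*r + 7
Before skip: 27*z < 7*r + 7
Before z := r + 7: 20*r < -182
Answer: WP = 20*r < -182


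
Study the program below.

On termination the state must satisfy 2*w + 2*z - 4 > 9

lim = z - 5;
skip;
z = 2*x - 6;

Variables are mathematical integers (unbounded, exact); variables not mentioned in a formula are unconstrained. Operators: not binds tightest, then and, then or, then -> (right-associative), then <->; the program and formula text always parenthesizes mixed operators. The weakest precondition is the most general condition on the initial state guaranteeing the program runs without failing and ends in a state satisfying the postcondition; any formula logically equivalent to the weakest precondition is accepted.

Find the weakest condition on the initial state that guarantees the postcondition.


Working backward. After the program, the postcondition 2*w + 2*z - 4 > 9 must hold; in canonical form it is 2*w + 2*z > 13.
Before z := 2*x - 6: 2*w + 4*x > 25
Before skip: 2*w + 4*x > 25
Before lim := z - 5: 2*w + 4*x > 25
Answer: WP = 2*w + 4*x > 25


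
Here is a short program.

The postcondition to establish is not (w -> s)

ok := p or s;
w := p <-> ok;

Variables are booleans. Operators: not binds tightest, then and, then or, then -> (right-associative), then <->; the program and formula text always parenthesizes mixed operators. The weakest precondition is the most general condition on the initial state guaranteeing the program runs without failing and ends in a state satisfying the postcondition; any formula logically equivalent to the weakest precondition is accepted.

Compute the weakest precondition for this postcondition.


Working backward. After the program, not (w -> s) must hold.
Before w := p <-> ok: not ((p <-> ok) -> s)
Before ok := p or s: not ((p <-> (p or s)) -> s)
Answer: WP = not ((p <-> (p or s)) -> s)


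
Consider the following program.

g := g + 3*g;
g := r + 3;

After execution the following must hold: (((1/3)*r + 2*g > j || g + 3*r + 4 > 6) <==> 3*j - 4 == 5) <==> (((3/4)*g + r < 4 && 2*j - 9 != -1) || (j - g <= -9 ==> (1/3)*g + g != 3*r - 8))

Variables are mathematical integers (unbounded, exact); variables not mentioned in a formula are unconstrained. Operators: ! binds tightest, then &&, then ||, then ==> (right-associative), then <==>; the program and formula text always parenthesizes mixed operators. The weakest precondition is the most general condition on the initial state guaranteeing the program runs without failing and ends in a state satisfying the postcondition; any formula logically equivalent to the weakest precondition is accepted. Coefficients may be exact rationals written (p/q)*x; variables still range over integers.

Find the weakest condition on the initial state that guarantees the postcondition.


Working backward. After the program, the postcondition (((1/3)*r + 2*g > j || g + 3*r + 4 > 6) <==> 3*j - 4 == 5) <==> (((3/4)*g + r < 4 && 2*j - 9 != -1) || (j - g <= -9 ==> (1/3)*g + g != 3*r - 8)) must hold; in canonical form it is ((2*g + (1/3)*r > j || g + 3*r > 2) <==> 3*j == 9) <==> (((3/4)*g + r < 4 && 2*j != 8) || (j <= g - 9 ==> (4/3)*g != 3*r - 8)).
Before g := r + 3: (((7/3)*r > j - 6 || 4*r > -1) <==> 3*j == 9) <==> (((7/4)*r < 7/4 && 2*j != 8) || (j <= r - 6 ==> (5/3)*r != 12))
Before g := g + 3*g: (((7/3)*r > j - 6 || 4*r > -1) <==> 3*j == 9) <==> (((7/4)*r < 7/4 && 2*j != 8) || (j <= r - 6 ==> (5/3)*r != 12))
Answer: WP = (((7/3)*r > j - 6 || 4*r > -1) <==> 3*j == 9) <==> (((7/4)*r < 7/4 && 2*j != 8) || (j <= r - 6 ==> (5/3)*r != 12))


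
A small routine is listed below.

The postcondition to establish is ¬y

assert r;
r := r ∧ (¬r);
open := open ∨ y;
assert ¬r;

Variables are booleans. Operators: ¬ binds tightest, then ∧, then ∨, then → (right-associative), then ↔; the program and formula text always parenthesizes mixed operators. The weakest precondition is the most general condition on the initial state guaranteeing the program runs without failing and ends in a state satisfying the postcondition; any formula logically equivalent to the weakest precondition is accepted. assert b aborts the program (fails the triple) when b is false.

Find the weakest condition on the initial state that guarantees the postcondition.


Working backward. After the program, ¬y must hold.
Before assert ¬r: (¬r) ∧ (¬y)
Before open := open ∨ y: (¬r) ∧ (¬y)
Before r := r ∧ (¬r): ¬y
Before assert r: r ∧ (¬y)
Answer: WP = r ∧ (¬y)


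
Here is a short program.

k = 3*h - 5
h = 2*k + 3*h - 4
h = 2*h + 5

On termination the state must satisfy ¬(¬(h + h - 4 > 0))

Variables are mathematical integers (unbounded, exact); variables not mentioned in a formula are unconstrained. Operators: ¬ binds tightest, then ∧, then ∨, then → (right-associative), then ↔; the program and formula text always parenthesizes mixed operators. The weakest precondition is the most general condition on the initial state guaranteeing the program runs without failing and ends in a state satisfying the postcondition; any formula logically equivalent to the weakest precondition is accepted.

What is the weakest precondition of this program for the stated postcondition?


Working backward. After the program, the postcondition ¬(¬(h + h - 4 > 0)) must hold; in canonical form it is 2*h > 4.
Before h := 2*h + 5: 4*h > -6
Before h := 2*k + 3*h - 4: 12*h + 8*k > 10
Before k := 3*h - 5: 36*h > 50
Answer: WP = 36*h > 50


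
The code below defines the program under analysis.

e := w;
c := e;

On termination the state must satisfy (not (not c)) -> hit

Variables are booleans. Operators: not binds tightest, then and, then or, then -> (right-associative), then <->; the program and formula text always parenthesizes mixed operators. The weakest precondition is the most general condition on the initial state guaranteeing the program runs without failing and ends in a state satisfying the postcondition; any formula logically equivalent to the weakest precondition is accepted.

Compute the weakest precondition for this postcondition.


Working backward. After the program, the postcondition (not (not c)) -> hit must hold; in canonical form it is c -> hit.
Before c := e: e -> hit
Before e := w: w -> hit
Answer: WP = w -> hit


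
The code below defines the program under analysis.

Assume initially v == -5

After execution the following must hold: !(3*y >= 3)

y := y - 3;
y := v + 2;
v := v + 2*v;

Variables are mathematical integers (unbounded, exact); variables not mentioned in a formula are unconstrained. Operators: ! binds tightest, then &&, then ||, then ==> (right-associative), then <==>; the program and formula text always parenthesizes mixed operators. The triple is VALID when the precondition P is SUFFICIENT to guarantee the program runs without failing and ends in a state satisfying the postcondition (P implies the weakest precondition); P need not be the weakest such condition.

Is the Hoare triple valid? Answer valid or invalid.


Working backward. After the program, !(3*y >= 3) must hold.
Before v := v + 2*v: !(3*y >= 3)
Before y := v + 2: !(3*v >= -3)
Before y := y - 3: !(3*v >= -3)
The weakest precondition is !(3*v >= -3).
Check whether v == -5 implies it.
Every state satisfying the precondition satisfies the weakest precondition: the implication holds.
Answer: valid
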